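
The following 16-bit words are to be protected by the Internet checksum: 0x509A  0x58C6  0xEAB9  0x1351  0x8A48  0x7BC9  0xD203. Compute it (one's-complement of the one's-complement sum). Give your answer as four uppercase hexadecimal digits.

One's-complement addition (fold any carry out of bit 15 back into bit 0):
  0x509A + 0x58C6 = 0x0A960
  0xA960 + 0xEAB9 = 0x19419 → wrap carry → 0x941A
  0x941A + 0x1351 = 0x0A76B
  0xA76B + 0x8A48 = 0x131B3 → wrap carry → 0x31B4
  0x31B4 + 0x7BC9 = 0x0AD7D
  0xAD7D + 0xD203 = 0x17F80 → wrap carry → 0x7F81
One's-complement sum = 0x7F81.
Checksum = ~0x7F81 & 0xFFFF = 0x807E.

807E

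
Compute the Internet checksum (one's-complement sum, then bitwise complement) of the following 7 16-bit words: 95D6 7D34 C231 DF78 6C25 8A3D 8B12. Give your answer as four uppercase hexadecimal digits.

One's-complement addition (fold any carry out of bit 15 back into bit 0):
  0x95D6 + 0x7D34 = 0x1130A → wrap carry → 0x130B
  0x130B + 0xC231 = 0x0D53C
  0xD53C + 0xDF78 = 0x1B4B4 → wrap carry → 0xB4B5
  0xB4B5 + 0x6C25 = 0x120DA → wrap carry → 0x20DB
  0x20DB + 0x8A3D = 0x0AB18
  0xAB18 + 0x8B12 = 0x1362A → wrap carry → 0x362B
One's-complement sum = 0x362B.
Checksum = ~0x362B & 0xFFFF = 0xC9D4.

C9D4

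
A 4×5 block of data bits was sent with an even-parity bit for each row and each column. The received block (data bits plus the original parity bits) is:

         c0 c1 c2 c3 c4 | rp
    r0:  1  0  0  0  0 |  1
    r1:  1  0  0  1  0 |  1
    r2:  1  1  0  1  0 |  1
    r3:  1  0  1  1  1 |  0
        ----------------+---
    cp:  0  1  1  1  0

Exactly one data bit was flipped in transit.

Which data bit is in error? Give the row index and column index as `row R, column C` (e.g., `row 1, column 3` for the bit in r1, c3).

Recompute each row's even parity and compare to rp:
  r0: data parity 1, sent rp 1 → ok
  r1: data parity 0, sent rp 1 → mismatch
  r2: data parity 1, sent rp 1 → ok
  r3: data parity 0, sent rp 0 → ok
Recompute each column's even parity and compare to cp:
  c0: data parity 0, sent cp 0 → ok
  c1: data parity 1, sent cp 1 → ok
  c2: data parity 1, sent cp 1 → ok
  c3: data parity 1, sent cp 1 → ok
  c4: data parity 1, sent cp 0 → mismatch
Exactly one row (r1) and one column (c4) fail → the flipped bit is at their intersection.

row 1, column 4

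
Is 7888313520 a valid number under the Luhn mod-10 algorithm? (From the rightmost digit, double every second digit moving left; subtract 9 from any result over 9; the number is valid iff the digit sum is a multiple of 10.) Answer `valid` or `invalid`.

valid

From the right, keep odd positions and double even positions (subtract 9 from any doubled value over 9):
  doubled (positions 2,4,...): 4 6 6 7 5 → sum 28
  kept (positions 1,3,...): 0 5 1 8 8 → sum 22
Total = 50.
50 mod 10 = 0, so the number is valid.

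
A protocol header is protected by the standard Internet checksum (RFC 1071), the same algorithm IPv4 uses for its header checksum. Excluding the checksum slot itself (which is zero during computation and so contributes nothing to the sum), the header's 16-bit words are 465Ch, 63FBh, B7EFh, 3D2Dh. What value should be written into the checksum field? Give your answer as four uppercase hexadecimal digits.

One's-complement addition (fold any carry out of bit 15 back into bit 0):
  0x465C + 0x63FB = 0x0AA57
  0xAA57 + 0xB7EF = 0x16246 → wrap carry → 0x6247
  0x6247 + 0x3D2D = 0x09F74
One's-complement sum = 0x9F74.
Checksum = ~0x9F74 & 0xFFFF = 0x608B.

608B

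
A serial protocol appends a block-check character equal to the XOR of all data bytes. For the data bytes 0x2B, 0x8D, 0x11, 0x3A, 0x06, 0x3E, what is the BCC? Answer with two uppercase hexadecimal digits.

B5

XOR the bytes together:
  start with 0x2B
  0x2B ⊕ 0x8D = 0xA6
  0xA6 ⊕ 0x11 = 0xB7
  0xB7 ⊕ 0x3A = 0x8D
  0x8D ⊕ 0x06 = 0x8B
  0x8B ⊕ 0x3E = 0xB5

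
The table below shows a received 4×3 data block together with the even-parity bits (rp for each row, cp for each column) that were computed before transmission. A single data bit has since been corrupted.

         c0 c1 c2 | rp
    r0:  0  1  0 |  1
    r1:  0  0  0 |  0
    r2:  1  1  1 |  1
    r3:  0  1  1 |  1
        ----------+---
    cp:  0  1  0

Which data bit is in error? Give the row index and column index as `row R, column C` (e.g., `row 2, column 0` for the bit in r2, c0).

Recompute each row's even parity and compare to rp:
  r0: data parity 1, sent rp 1 → ok
  r1: data parity 0, sent rp 0 → ok
  r2: data parity 1, sent rp 1 → ok
  r3: data parity 0, sent rp 1 → mismatch
Recompute each column's even parity and compare to cp:
  c0: data parity 1, sent cp 0 → mismatch
  c1: data parity 1, sent cp 1 → ok
  c2: data parity 0, sent cp 0 → ok
Exactly one row (r3) and one column (c0) fail → the flipped bit is at their intersection.

row 3, column 0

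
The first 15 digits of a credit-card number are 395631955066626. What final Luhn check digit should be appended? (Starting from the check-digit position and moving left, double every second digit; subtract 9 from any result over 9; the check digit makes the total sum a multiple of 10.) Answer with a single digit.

9

Partial digits right→left: 6 2 6 6 6 0 5 5 9 1 3 6 5 9 3
Double every second digit counting from the check-digit position (so the 1st, 3rd, 5th, ... of the partial from the right).
  doubled (with −9 where >9): 3 3 3 1 9 6 1 6 → sum 32
  kept as-is: 2 6 0 5 1 6 9 → sum 29
Total = 32 + 29 = 61.
Check digit = (10 − (61 mod 10)) mod 10 = 9.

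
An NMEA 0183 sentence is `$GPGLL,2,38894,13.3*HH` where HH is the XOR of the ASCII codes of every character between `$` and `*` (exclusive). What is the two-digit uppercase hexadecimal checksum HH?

6F

XOR the ASCII codes of the payload characters:
  'G' = 0x47 → acc = 0x47
  'P' = 0x50 → acc = 0x17
  'G' = 0x47 → acc = 0x50
  'L' = 0x4C → acc = 0x1C
  'L' = 0x4C → acc = 0x50
  ',' = 0x2C → acc = 0x7C
  '2' = 0x32 → acc = 0x4E
  ',' = 0x2C → acc = 0x62
  '3' = 0x33 → acc = 0x51
  '8' = 0x38 → acc = 0x69
  '8' = 0x38 → acc = 0x51
  '9' = 0x39 → acc = 0x68
  '4' = 0x34 → acc = 0x5C
  ',' = 0x2C → acc = 0x70
  '1' = 0x31 → acc = 0x41
  '3' = 0x33 → acc = 0x72
  '.' = 0x2E → acc = 0x5C
  '3' = 0x33 → acc = 0x6F
Checksum = 0x6F.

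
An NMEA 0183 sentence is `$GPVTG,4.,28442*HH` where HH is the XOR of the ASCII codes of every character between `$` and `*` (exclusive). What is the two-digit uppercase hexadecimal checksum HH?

XOR the ASCII codes of the payload characters:
  'G' = 0x47 → acc = 0x47
  'P' = 0x50 → acc = 0x17
  'V' = 0x56 → acc = 0x41
  'T' = 0x54 → acc = 0x15
  'G' = 0x47 → acc = 0x52
  ',' = 0x2C → acc = 0x7E
  '4' = 0x34 → acc = 0x4A
  '.' = 0x2E → acc = 0x64
  ',' = 0x2C → acc = 0x48
  '2' = 0x32 → acc = 0x7A
  '8' = 0x38 → acc = 0x42
  '4' = 0x34 → acc = 0x76
  '4' = 0x34 → acc = 0x42
  '2' = 0x32 → acc = 0x70
Checksum = 0x70.

70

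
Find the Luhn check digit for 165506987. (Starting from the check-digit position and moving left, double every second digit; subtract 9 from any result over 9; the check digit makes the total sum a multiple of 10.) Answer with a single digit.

Partial digits right→left: 7 8 9 6 0 5 5 6 1
Double every second digit counting from the check-digit position (so the 1st, 3rd, 5th, ... of the partial from the right).
  doubled (with −9 where >9): 5 9 0 1 2 → sum 17
  kept as-is: 8 6 5 6 → sum 25
Total = 17 + 25 = 42.
Check digit = (10 − (42 mod 10)) mod 10 = 8.

8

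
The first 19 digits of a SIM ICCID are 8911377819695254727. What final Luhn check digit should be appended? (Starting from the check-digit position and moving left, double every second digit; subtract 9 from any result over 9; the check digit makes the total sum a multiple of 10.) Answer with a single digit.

Partial digits right→left: 7 2 7 4 5 2 5 9 6 9 1 8 7 7 3 1 1 9 8
Double every second digit counting from the check-digit position (so the 1st, 3rd, 5th, ... of the partial from the right).
  doubled (with −9 where >9): 5 5 1 1 3 2 5 6 2 7 → sum 37
  kept as-is: 2 4 2 9 9 8 7 1 9 → sum 51
Total = 37 + 51 = 88.
Check digit = (10 − (88 mod 10)) mod 10 = 2.

2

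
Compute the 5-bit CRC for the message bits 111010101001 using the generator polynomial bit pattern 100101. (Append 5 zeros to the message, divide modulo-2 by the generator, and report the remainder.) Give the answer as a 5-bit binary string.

01110

Append 5 zeros: 11101010100100000. Divide by 100101 (XOR where the leading bit is 1):
  pos 0: 111010 XOR 100101 = 011111
  pos 1: 111111 XOR 100101 = 011010
  pos 2: 110100 XOR 100101 = 010001
  pos 3: 100011 XOR 100101 = 000110
  pos 6: 110001 XOR 100101 = 010100
  pos 7: 101000 XOR 100101 = 001101
  pos 9: 110100 XOR 100101 = 010001
  pos 10: 100010 XOR 100101 = 000111
Remainder (last 5 bits) = 01110. This is the CRC / FCS.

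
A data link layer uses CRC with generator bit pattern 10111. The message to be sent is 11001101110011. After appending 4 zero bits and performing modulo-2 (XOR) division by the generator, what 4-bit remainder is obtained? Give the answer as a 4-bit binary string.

Append 4 zeros: 110011011100110000. Divide by 10111 (XOR where the leading bit is 1):
  pos 0: 11001 XOR 10111 = 01110
  pos 1: 11101 XOR 10111 = 01010
  pos 2: 10100 XOR 10111 = 00011
  pos 5: 11111 XOR 10111 = 01000
  pos 6: 10000 XOR 10111 = 00111
  pos 8: 11101 XOR 10111 = 01010
  pos 9: 10101 XOR 10111 = 00010
  pos 12: 10000 XOR 10111 = 00111
Remainder (last 4 bits) = 1110. This is the CRC / FCS.

1110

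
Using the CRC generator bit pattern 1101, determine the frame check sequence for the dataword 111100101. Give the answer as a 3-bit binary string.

010

Append 3 zeros: 111100101000. Divide by 1101 (XOR where the leading bit is 1):
  pos 0: 1111 XOR 1101 = 0010
  pos 2: 1000 XOR 1101 = 0101
  pos 3: 1011 XOR 1101 = 0110
  pos 4: 1100 XOR 1101 = 0001
  pos 7: 1100 XOR 1101 = 0001
Remainder (last 3 bits) = 010. This is the CRC / FCS.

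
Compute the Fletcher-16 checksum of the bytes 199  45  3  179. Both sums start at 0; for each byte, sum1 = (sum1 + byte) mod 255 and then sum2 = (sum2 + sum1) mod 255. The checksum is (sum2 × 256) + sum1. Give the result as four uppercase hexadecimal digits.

60AB

Running sums (mod 255):
  after byte 0 (199): sum1=199, sum2=199
  after byte 1 (45): sum1=244, sum2=188
  after byte 2 (3): sum1=247, sum2=180
  after byte 3 (179): sum1=171, sum2=96
Checksum = sum2·256 + sum1 = 96·256 + 171 = 24747 = 0x60AB.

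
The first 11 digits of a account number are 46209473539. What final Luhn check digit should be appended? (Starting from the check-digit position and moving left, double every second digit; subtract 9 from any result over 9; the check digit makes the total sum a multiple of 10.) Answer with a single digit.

8

Partial digits right→left: 9 3 5 3 7 4 9 0 2 6 4
Double every second digit counting from the check-digit position (so the 1st, 3rd, 5th, ... of the partial from the right).
  doubled (with −9 where >9): 9 1 5 9 4 8 → sum 36
  kept as-is: 3 3 4 0 6 → sum 16
Total = 36 + 16 = 52.
Check digit = (10 − (52 mod 10)) mod 10 = 8.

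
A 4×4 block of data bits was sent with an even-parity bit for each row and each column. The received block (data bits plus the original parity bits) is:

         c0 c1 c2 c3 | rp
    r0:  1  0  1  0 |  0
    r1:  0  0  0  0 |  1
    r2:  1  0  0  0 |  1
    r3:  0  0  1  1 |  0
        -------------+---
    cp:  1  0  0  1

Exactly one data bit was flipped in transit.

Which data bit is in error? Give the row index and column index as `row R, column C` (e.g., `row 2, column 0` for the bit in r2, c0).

Recompute each row's even parity and compare to rp:
  r0: data parity 0, sent rp 0 → ok
  r1: data parity 0, sent rp 1 → mismatch
  r2: data parity 1, sent rp 1 → ok
  r3: data parity 0, sent rp 0 → ok
Recompute each column's even parity and compare to cp:
  c0: data parity 0, sent cp 1 → mismatch
  c1: data parity 0, sent cp 0 → ok
  c2: data parity 0, sent cp 0 → ok
  c3: data parity 1, sent cp 1 → ok
Exactly one row (r1) and one column (c0) fail → the flipped bit is at their intersection.

row 1, column 0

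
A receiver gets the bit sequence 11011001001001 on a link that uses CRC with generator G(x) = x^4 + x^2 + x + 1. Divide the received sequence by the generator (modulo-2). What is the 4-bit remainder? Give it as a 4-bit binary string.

Modulo-2 division of 11011001001001 by 10111:
  pos 0: 11011 XOR 10111 = 01100
  pos 1: 11000 XOR 10111 = 01111
  pos 2: 11110 XOR 10111 = 01001
  pos 3: 10011 XOR 10111 = 00100
  pos 5: 10000 XOR 10111 = 00111
  pos 7: 11110 XOR 10111 = 01001
  pos 8: 10010 XOR 10111 = 00101
Remainder = 1011 (nonzero — an error is detected).

1011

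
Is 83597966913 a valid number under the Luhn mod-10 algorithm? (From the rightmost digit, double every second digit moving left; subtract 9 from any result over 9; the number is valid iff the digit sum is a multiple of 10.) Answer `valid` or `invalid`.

invalid

From the right, keep odd positions and double even positions (subtract 9 from any doubled value over 9):
  doubled (positions 2,4,...): 2 3 9 9 6 → sum 29
  kept (positions 1,3,...): 3 9 6 7 5 8 → sum 38
Total = 67.
67 mod 10 = 7, so the number is invalid.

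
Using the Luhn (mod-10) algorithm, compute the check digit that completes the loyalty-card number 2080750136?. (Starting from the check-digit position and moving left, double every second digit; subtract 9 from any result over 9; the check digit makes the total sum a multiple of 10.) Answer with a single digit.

4

Partial digits right→left: 6 3 1 0 5 7 0 8 0 2
Double every second digit counting from the check-digit position (so the 1st, 3rd, 5th, ... of the partial from the right).
  doubled (with −9 where >9): 3 2 1 0 0 → sum 6
  kept as-is: 3 0 7 8 2 → sum 20
Total = 6 + 20 = 26.
Check digit = (10 − (26 mod 10)) mod 10 = 4.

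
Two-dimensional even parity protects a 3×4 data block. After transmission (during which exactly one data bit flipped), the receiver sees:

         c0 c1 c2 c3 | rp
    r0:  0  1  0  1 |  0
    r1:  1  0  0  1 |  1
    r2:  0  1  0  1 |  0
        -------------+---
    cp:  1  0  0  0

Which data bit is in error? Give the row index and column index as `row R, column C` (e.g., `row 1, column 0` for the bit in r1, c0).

row 1, column 3

Recompute each row's even parity and compare to rp:
  r0: data parity 0, sent rp 0 → ok
  r1: data parity 0, sent rp 1 → mismatch
  r2: data parity 0, sent rp 0 → ok
Recompute each column's even parity and compare to cp:
  c0: data parity 1, sent cp 1 → ok
  c1: data parity 0, sent cp 0 → ok
  c2: data parity 0, sent cp 0 → ok
  c3: data parity 1, sent cp 0 → mismatch
Exactly one row (r1) and one column (c3) fail → the flipped bit is at their intersection.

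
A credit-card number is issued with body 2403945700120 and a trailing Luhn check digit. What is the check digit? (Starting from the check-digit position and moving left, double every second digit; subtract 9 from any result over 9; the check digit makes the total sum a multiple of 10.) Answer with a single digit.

Partial digits right→left: 0 2 1 0 0 7 5 4 9 3 0 4 2
Double every second digit counting from the check-digit position (so the 1st, 3rd, 5th, ... of the partial from the right).
  doubled (with −9 where >9): 0 2 0 1 9 0 4 → sum 16
  kept as-is: 2 0 7 4 3 4 → sum 20
Total = 16 + 20 = 36.
Check digit = (10 − (36 mod 10)) mod 10 = 4.

4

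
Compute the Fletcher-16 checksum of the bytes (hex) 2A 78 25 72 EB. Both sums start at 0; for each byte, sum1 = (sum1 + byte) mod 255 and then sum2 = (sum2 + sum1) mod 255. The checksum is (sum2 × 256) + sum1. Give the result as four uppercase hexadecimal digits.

F426

Running sums (mod 255):
  after byte 0 (2A): sum1=42, sum2=42
  after byte 1 (78): sum1=162, sum2=204
  after byte 2 (25): sum1=199, sum2=148
  after byte 3 (72): sum1=58, sum2=206
  after byte 4 (EB): sum1=38, sum2=244
Checksum = sum2·256 + sum1 = 244·256 + 38 = 62502 = 0xF426.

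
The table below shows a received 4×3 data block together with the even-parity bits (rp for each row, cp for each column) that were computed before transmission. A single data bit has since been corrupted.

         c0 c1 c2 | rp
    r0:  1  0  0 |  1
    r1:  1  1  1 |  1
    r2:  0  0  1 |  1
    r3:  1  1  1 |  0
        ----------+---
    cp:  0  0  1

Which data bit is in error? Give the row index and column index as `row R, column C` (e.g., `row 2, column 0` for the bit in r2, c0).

row 3, column 0

Recompute each row's even parity and compare to rp:
  r0: data parity 1, sent rp 1 → ok
  r1: data parity 1, sent rp 1 → ok
  r2: data parity 1, sent rp 1 → ok
  r3: data parity 1, sent rp 0 → mismatch
Recompute each column's even parity and compare to cp:
  c0: data parity 1, sent cp 0 → mismatch
  c1: data parity 0, sent cp 0 → ok
  c2: data parity 1, sent cp 1 → ok
Exactly one row (r3) and one column (c0) fail → the flipped bit is at their intersection.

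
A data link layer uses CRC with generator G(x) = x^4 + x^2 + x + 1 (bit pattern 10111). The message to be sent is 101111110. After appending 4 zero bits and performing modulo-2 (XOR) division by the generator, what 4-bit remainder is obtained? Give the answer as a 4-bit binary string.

Append 4 zeros: 1011111100000. Divide by 10111 (XOR where the leading bit is 1):
  pos 0: 10111 XOR 10111 = 00000
  pos 5: 11100 XOR 10111 = 01011
  pos 6: 10110 XOR 10111 = 00001
Remainder (last 4 bits) = 0100. This is the CRC / FCS.

0100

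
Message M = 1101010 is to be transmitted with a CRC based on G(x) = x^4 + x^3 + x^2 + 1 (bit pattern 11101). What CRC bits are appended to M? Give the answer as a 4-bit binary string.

1010

Append 4 zeros: 11010100000. Divide by 11101 (XOR where the leading bit is 1):
  pos 0: 11010 XOR 11101 = 00111
  pos 2: 11110 XOR 11101 = 00011
  pos 5: 11000 XOR 11101 = 00101
Remainder (last 4 bits) = 1010. This is the CRC / FCS.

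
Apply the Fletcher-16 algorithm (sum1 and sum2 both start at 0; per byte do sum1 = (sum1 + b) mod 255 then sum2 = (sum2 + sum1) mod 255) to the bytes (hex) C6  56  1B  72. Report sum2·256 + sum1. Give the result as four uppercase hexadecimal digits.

C6AA

Running sums (mod 255):
  after byte 0 (C6): sum1=198, sum2=198
  after byte 1 (56): sum1=29, sum2=227
  after byte 2 (1B): sum1=56, sum2=28
  after byte 3 (72): sum1=170, sum2=198
Checksum = sum2·256 + sum1 = 198·256 + 170 = 50858 = 0xC6AA.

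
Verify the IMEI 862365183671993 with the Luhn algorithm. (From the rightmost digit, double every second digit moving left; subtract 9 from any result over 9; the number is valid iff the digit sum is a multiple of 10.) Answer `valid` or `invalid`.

From the right, keep odd positions and double even positions (subtract 9 from any doubled value over 9):
  doubled (positions 2,4,...): 9 2 3 7 1 6 3 → sum 31
  kept (positions 1,3,...): 3 9 7 3 1 6 2 8 → sum 39
Total = 70.
70 mod 10 = 0, so the number is valid.

valid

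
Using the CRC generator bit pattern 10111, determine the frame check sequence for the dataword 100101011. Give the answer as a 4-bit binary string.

Append 4 zeros: 1001010110000. Divide by 10111 (XOR where the leading bit is 1):
  pos 0: 10010 XOR 10111 = 00101
  pos 2: 10110 XOR 10111 = 00001
  pos 6: 11100 XOR 10111 = 01011
  pos 7: 10110 XOR 10111 = 00001
Remainder (last 4 bits) = 0010. This is the CRC / FCS.

0010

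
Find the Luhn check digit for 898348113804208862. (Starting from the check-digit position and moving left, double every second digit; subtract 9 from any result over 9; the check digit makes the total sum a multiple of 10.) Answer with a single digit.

0

Partial digits right→left: 2 6 8 8 0 2 4 0 8 3 1 1 8 4 3 8 9 8
Double every second digit counting from the check-digit position (so the 1st, 3rd, 5th, ... of the partial from the right).
  doubled (with −9 where >9): 4 7 0 8 7 2 7 6 9 → sum 50
  kept as-is: 6 8 2 0 3 1 4 8 8 → sum 40
Total = 50 + 40 = 90.
Check digit = (10 − (90 mod 10)) mod 10 = 0.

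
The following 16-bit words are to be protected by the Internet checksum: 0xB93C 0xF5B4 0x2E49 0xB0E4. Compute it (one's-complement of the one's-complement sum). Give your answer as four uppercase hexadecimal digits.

One's-complement addition (fold any carry out of bit 15 back into bit 0):
  0xB93C + 0xF5B4 = 0x1AEF0 → wrap carry → 0xAEF1
  0xAEF1 + 0x2E49 = 0x0DD3A
  0xDD3A + 0xB0E4 = 0x18E1E → wrap carry → 0x8E1F
One's-complement sum = 0x8E1F.
Checksum = ~0x8E1F & 0xFFFF = 0x71E0.

71E0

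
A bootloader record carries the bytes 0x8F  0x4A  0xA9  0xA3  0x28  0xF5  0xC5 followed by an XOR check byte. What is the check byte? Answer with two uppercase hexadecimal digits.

XOR the bytes together:
  start with 0x8F
  0x8F ⊕ 0x4A = 0xC5
  0xC5 ⊕ 0xA9 = 0x6C
  0x6C ⊕ 0xA3 = 0xCF
  0xCF ⊕ 0x28 = 0xE7
  0xE7 ⊕ 0xF5 = 0x12
  0x12 ⊕ 0xC5 = 0xD7

D7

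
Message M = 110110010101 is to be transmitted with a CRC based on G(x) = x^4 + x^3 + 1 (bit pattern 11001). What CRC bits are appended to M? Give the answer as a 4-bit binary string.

Append 4 zeros: 1101100101010000. Divide by 11001 (XOR where the leading bit is 1):
  pos 0: 11011 XOR 11001 = 00010
  pos 3: 10001 XOR 11001 = 01000
  pos 4: 10000 XOR 11001 = 01001
  pos 5: 10011 XOR 11001 = 01010
  pos 6: 10100 XOR 11001 = 01101
  pos 7: 11011 XOR 11001 = 00010
  pos 10: 10000 XOR 11001 = 01001
  pos 11: 10010 XOR 11001 = 01011
Remainder (last 4 bits) = 1011. This is the CRC / FCS.

1011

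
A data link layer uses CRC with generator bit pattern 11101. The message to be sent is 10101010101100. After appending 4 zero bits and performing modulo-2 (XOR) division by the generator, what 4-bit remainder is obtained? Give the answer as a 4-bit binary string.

Append 4 zeros: 101010101011000000. Divide by 11101 (XOR where the leading bit is 1):
  pos 0: 10101 XOR 11101 = 01000
  pos 1: 10000 XOR 11101 = 01101
  pos 2: 11011 XOR 11101 = 00110
  pos 4: 11001 XOR 11101 = 00100
  pos 6: 10001 XOR 11101 = 01100
  pos 7: 11001 XOR 11101 = 00100
  pos 9: 10000 XOR 11101 = 01101
  pos 10: 11010 XOR 11101 = 00111
  pos 12: 11100 XOR 11101 = 00001
Remainder (last 4 bits) = 0010. This is the CRC / FCS.

0010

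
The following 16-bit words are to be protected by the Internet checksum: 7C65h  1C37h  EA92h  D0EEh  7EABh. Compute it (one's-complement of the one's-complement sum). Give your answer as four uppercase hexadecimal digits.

One's-complement addition (fold any carry out of bit 15 back into bit 0):
  0x7C65 + 0x1C37 = 0x0989C
  0x989C + 0xEA92 = 0x1832E → wrap carry → 0x832F
  0x832F + 0xD0EE = 0x1541D → wrap carry → 0x541E
  0x541E + 0x7EAB = 0x0D2C9
One's-complement sum = 0xD2C9.
Checksum = ~0xD2C9 & 0xFFFF = 0x2D36.

2D36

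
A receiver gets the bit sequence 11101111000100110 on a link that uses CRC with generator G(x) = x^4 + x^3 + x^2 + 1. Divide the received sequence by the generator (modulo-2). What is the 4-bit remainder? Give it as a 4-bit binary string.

0000

Modulo-2 division of 11101111000100110 by 11101:
  pos 0: 11101 XOR 11101 = 00000
  pos 5: 11100 XOR 11101 = 00001
  pos 9: 10100 XOR 11101 = 01001
  pos 10: 10011 XOR 11101 = 01110
  pos 11: 11101 XOR 11101 = 00000
Remainder = 0000 (zero — the frame passes the CRC check).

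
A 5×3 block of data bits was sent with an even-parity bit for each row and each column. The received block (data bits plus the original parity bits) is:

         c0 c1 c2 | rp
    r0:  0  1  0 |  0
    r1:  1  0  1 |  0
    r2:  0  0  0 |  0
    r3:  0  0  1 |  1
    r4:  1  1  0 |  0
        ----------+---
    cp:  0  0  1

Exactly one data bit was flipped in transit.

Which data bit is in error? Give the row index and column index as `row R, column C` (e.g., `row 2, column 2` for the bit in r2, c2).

Recompute each row's even parity and compare to rp:
  r0: data parity 1, sent rp 0 → mismatch
  r1: data parity 0, sent rp 0 → ok
  r2: data parity 0, sent rp 0 → ok
  r3: data parity 1, sent rp 1 → ok
  r4: data parity 0, sent rp 0 → ok
Recompute each column's even parity and compare to cp:
  c0: data parity 0, sent cp 0 → ok
  c1: data parity 0, sent cp 0 → ok
  c2: data parity 0, sent cp 1 → mismatch
Exactly one row (r0) and one column (c2) fail → the flipped bit is at their intersection.

row 0, column 2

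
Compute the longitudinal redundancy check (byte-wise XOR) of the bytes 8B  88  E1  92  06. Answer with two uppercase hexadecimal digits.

76

XOR the bytes together:
  start with 0x8B
  0x8B ⊕ 0x88 = 0x03
  0x03 ⊕ 0xE1 = 0xE2
  0xE2 ⊕ 0x92 = 0x70
  0x70 ⊕ 0x06 = 0x76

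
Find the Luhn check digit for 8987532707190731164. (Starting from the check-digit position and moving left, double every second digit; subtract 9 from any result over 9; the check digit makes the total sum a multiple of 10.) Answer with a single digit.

Partial digits right→left: 4 6 1 1 3 7 0 9 1 7 0 7 2 3 5 7 8 9 8
Double every second digit counting from the check-digit position (so the 1st, 3rd, 5th, ... of the partial from the right).
  doubled (with −9 where >9): 8 2 6 0 2 0 4 1 7 7 → sum 37
  kept as-is: 6 1 7 9 7 7 3 7 9 → sum 56
Total = 37 + 56 = 93.
Check digit = (10 − (93 mod 10)) mod 10 = 7.

7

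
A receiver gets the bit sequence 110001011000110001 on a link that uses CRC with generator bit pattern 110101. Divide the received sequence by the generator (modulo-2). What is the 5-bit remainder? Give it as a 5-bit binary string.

00000

Modulo-2 division of 110001011000110001 by 110101:
  pos 0: 110001 XOR 110101 = 000100
  pos 3: 100011 XOR 110101 = 010110
  pos 4: 101100 XOR 110101 = 011001
  pos 5: 110010 XOR 110101 = 000111
  pos 8: 111011 XOR 110101 = 001110
  pos 10: 111000 XOR 110101 = 001101
  pos 12: 110101 XOR 110101 = 000000
Remainder = 00000 (zero — the frame passes the CRC check).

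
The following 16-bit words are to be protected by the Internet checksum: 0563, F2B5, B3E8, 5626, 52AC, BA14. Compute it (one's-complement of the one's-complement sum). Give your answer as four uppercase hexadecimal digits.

One's-complement addition (fold any carry out of bit 15 back into bit 0):
  0x0563 + 0xF2B5 = 0x0F818
  0xF818 + 0xB3E8 = 0x1AC00 → wrap carry → 0xAC01
  0xAC01 + 0x5626 = 0x10227 → wrap carry → 0x0228
  0x0228 + 0x52AC = 0x054D4
  0x54D4 + 0xBA14 = 0x10EE8 → wrap carry → 0x0EE9
One's-complement sum = 0x0EE9.
Checksum = ~0x0EE9 & 0xFFFF = 0xF116.

F116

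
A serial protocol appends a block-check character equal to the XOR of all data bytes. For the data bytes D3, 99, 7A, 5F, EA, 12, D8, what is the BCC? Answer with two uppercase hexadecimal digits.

4F

XOR the bytes together:
  start with 0xD3
  0xD3 ⊕ 0x99 = 0x4A
  0x4A ⊕ 0x7A = 0x30
  0x30 ⊕ 0x5F = 0x6F
  0x6F ⊕ 0xEA = 0x85
  0x85 ⊕ 0x12 = 0x97
  0x97 ⊕ 0xD8 = 0x4F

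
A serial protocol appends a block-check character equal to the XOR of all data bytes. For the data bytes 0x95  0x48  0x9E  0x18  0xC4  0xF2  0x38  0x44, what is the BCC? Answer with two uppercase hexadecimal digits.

11

XOR the bytes together:
  start with 0x95
  0x95 ⊕ 0x48 = 0xDD
  0xDD ⊕ 0x9E = 0x43
  0x43 ⊕ 0x18 = 0x5B
  0x5B ⊕ 0xC4 = 0x9F
  0x9F ⊕ 0xF2 = 0x6D
  0x6D ⊕ 0x38 = 0x55
  0x55 ⊕ 0x44 = 0x11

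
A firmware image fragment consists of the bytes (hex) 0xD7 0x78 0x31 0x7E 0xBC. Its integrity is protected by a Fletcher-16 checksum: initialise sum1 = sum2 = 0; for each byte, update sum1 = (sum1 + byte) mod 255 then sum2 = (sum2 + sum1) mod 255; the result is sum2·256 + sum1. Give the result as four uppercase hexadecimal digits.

Running sums (mod 255):
  after byte 0 (0xD7): sum1=215, sum2=215
  after byte 1 (0x78): sum1=80, sum2=40
  after byte 2 (0x31): sum1=129, sum2=169
  after byte 3 (0x7E): sum1=0, sum2=169
  after byte 4 (0xBC): sum1=188, sum2=102
Checksum = sum2·256 + sum1 = 102·256 + 188 = 26300 = 0x66BC.

66BC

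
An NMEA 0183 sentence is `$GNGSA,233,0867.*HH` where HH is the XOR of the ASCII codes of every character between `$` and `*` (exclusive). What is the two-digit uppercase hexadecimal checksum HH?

49

XOR the ASCII codes of the payload characters:
  'G' = 0x47 → acc = 0x47
  'N' = 0x4E → acc = 0x09
  'G' = 0x47 → acc = 0x4E
  'S' = 0x53 → acc = 0x1D
  'A' = 0x41 → acc = 0x5C
  ',' = 0x2C → acc = 0x70
  '2' = 0x32 → acc = 0x42
  '3' = 0x33 → acc = 0x71
  '3' = 0x33 → acc = 0x42
  ',' = 0x2C → acc = 0x6E
  '0' = 0x30 → acc = 0x5E
  '8' = 0x38 → acc = 0x66
  '6' = 0x36 → acc = 0x50
  '7' = 0x37 → acc = 0x67
  '.' = 0x2E → acc = 0x49
Checksum = 0x49.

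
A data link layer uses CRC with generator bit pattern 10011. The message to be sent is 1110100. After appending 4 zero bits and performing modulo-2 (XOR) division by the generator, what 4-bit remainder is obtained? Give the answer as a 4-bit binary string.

Append 4 zeros: 11101000000. Divide by 10011 (XOR where the leading bit is 1):
  pos 0: 11101 XOR 10011 = 01110
  pos 1: 11100 XOR 10011 = 01111
  pos 2: 11110 XOR 10011 = 01101
  pos 3: 11010 XOR 10011 = 01001
  pos 4: 10010 XOR 10011 = 00001
Remainder (last 4 bits) = 0100. This is the CRC / FCS.

0100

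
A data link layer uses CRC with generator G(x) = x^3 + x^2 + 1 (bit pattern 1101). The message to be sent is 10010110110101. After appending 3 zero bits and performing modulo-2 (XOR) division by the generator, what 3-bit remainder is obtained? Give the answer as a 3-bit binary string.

101

Append 3 zeros: 10010110110101000. Divide by 1101 (XOR where the leading bit is 1):
  pos 0: 1001 XOR 1101 = 0100
  pos 1: 1000 XOR 1101 = 0101
  pos 2: 1011 XOR 1101 = 0110
  pos 3: 1101 XOR 1101 = 0000
  pos 8: 1101 XOR 1101 = 0000
  pos 13: 1000 XOR 1101 = 0101
Remainder (last 3 bits) = 101. This is the CRC / FCS.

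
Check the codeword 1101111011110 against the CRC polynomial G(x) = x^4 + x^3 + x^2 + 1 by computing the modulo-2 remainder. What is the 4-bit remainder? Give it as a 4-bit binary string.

Modulo-2 division of 1101111011110 by 11101:
  pos 0: 11011 XOR 11101 = 00110
  pos 2: 11011 XOR 11101 = 00110
  pos 4: 11001 XOR 11101 = 00100
  pos 6: 10011 XOR 11101 = 01110
  pos 7: 11101 XOR 11101 = 00000
Remainder = 0000 (zero — the frame passes the CRC check).

0000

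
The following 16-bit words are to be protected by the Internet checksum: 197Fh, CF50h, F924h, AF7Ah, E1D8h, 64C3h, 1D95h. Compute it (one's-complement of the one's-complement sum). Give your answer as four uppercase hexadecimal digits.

0A5F

One's-complement addition (fold any carry out of bit 15 back into bit 0):
  0x197F + 0xCF50 = 0x0E8CF
  0xE8CF + 0xF924 = 0x1E1F3 → wrap carry → 0xE1F4
  0xE1F4 + 0xAF7A = 0x1916E → wrap carry → 0x916F
  0x916F + 0xE1D8 = 0x17347 → wrap carry → 0x7348
  0x7348 + 0x64C3 = 0x0D80B
  0xD80B + 0x1D95 = 0x0F5A0
One's-complement sum = 0xF5A0.
Checksum = ~0xF5A0 & 0xFFFF = 0x0A5F.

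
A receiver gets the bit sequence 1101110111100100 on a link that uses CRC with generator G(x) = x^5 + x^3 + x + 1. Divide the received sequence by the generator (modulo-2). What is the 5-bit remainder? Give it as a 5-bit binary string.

Modulo-2 division of 1101110111100100 by 101011:
  pos 0: 110111 XOR 101011 = 011100
  pos 1: 111000 XOR 101011 = 010011
  pos 2: 100111 XOR 101011 = 001100
  pos 4: 110011 XOR 101011 = 011000
  pos 5: 110001 XOR 101011 = 011010
  pos 6: 110100 XOR 101011 = 011111
  pos 7: 111110 XOR 101011 = 010101
  pos 8: 101011 XOR 101011 = 000000
Remainder = 00000 (zero — the frame passes the CRC check).

00000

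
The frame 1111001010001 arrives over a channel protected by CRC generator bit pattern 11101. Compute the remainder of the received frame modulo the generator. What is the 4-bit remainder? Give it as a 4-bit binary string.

Modulo-2 division of 1111001010001 by 11101:
  pos 0: 11110 XOR 11101 = 00011
  pos 3: 11010 XOR 11101 = 00111
  pos 5: 11110 XOR 11101 = 00011
  pos 8: 11001 XOR 11101 = 00100
Remainder = 0100 (nonzero — an error is detected).

0100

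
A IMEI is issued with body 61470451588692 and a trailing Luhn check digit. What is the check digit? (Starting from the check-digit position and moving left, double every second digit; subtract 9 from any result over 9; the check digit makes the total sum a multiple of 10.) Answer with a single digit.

2

Partial digits right→left: 2 9 6 8 8 5 1 5 4 0 7 4 1 6
Double every second digit counting from the check-digit position (so the 1st, 3rd, 5th, ... of the partial from the right).
  doubled (with −9 where >9): 4 3 7 2 8 5 2 → sum 31
  kept as-is: 9 8 5 5 0 4 6 → sum 37
Total = 31 + 37 = 68.
Check digit = (10 − (68 mod 10)) mod 10 = 2.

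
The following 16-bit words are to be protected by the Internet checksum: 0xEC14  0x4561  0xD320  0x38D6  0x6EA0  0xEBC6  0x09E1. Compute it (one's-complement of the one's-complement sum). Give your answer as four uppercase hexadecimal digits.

One's-complement addition (fold any carry out of bit 15 back into bit 0):
  0xEC14 + 0x4561 = 0x13175 → wrap carry → 0x3176
  0x3176 + 0xD320 = 0x10496 → wrap carry → 0x0497
  0x0497 + 0x38D6 = 0x03D6D
  0x3D6D + 0x6EA0 = 0x0AC0D
  0xAC0D + 0xEBC6 = 0x197D3 → wrap carry → 0x97D4
  0x97D4 + 0x09E1 = 0x0A1B5
One's-complement sum = 0xA1B5.
Checksum = ~0xA1B5 & 0xFFFF = 0x5E4A.

5E4A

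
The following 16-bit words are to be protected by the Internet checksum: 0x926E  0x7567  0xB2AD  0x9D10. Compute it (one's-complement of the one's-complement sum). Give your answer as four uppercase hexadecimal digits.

One's-complement addition (fold any carry out of bit 15 back into bit 0):
  0x926E + 0x7567 = 0x107D5 → wrap carry → 0x07D6
  0x07D6 + 0xB2AD = 0x0BA83
  0xBA83 + 0x9D10 = 0x15793 → wrap carry → 0x5794
One's-complement sum = 0x5794.
Checksum = ~0x5794 & 0xFFFF = 0xA86B.

A86B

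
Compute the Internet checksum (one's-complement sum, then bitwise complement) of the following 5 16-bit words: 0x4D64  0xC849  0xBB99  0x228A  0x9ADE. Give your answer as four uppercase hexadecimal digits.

714F

One's-complement addition (fold any carry out of bit 15 back into bit 0):
  0x4D64 + 0xC849 = 0x115AD → wrap carry → 0x15AE
  0x15AE + 0xBB99 = 0x0D147
  0xD147 + 0x228A = 0x0F3D1
  0xF3D1 + 0x9ADE = 0x18EAF → wrap carry → 0x8EB0
One's-complement sum = 0x8EB0.
Checksum = ~0x8EB0 & 0xFFFF = 0x714F.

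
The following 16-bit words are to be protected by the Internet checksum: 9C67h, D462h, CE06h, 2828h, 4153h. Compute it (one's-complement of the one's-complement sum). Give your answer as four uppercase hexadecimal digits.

57B3

One's-complement addition (fold any carry out of bit 15 back into bit 0):
  0x9C67 + 0xD462 = 0x170C9 → wrap carry → 0x70CA
  0x70CA + 0xCE06 = 0x13ED0 → wrap carry → 0x3ED1
  0x3ED1 + 0x2828 = 0x066F9
  0x66F9 + 0x4153 = 0x0A84C
One's-complement sum = 0xA84C.
Checksum = ~0xA84C & 0xFFFF = 0x57B3.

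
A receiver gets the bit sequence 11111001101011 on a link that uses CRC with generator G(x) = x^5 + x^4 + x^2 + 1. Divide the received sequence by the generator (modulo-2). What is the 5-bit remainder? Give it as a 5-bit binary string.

Modulo-2 division of 11111001101011 by 110101:
  pos 0: 111110 XOR 110101 = 001011
  pos 2: 101101 XOR 110101 = 011000
  pos 3: 110001 XOR 110101 = 000100
  pos 6: 100010 XOR 110101 = 010111
  pos 7: 101111 XOR 110101 = 011010
  pos 8: 110101 XOR 110101 = 000000
Remainder = 00000 (zero — the frame passes the CRC check).

00000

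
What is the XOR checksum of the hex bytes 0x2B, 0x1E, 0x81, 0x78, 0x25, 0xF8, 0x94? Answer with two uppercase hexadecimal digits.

XOR the bytes together:
  start with 0x2B
  0x2B ⊕ 0x1E = 0x35
  0x35 ⊕ 0x81 = 0xB4
  0xB4 ⊕ 0x78 = 0xCC
  0xCC ⊕ 0x25 = 0xE9
  0xE9 ⊕ 0xF8 = 0x11
  0x11 ⊕ 0x94 = 0x85

85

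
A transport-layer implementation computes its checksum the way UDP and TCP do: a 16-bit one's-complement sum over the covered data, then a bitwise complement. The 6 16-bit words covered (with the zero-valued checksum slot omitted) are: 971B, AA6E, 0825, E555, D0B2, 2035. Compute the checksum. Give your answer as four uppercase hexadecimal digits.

E012

One's-complement addition (fold any carry out of bit 15 back into bit 0):
  0x971B + 0xAA6E = 0x14189 → wrap carry → 0x418A
  0x418A + 0x0825 = 0x049AF
  0x49AF + 0xE555 = 0x12F04 → wrap carry → 0x2F05
  0x2F05 + 0xD0B2 = 0x0FFB7
  0xFFB7 + 0x2035 = 0x11FEC → wrap carry → 0x1FED
One's-complement sum = 0x1FED.
Checksum = ~0x1FED & 0xFFFF = 0xE012.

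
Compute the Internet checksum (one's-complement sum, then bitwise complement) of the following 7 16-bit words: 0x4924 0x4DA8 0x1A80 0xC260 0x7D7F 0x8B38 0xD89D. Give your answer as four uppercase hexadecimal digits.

One's-complement addition (fold any carry out of bit 15 back into bit 0):
  0x4924 + 0x4DA8 = 0x096CC
  0x96CC + 0x1A80 = 0x0B14C
  0xB14C + 0xC260 = 0x173AC → wrap carry → 0x73AD
  0x73AD + 0x7D7F = 0x0F12C
  0xF12C + 0x8B38 = 0x17C64 → wrap carry → 0x7C65
  0x7C65 + 0xD89D = 0x15502 → wrap carry → 0x5503
One's-complement sum = 0x5503.
Checksum = ~0x5503 & 0xFFFF = 0xAAFC.

AAFC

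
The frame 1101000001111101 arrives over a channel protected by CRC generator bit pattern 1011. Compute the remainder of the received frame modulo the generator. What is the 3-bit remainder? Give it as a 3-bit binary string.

Modulo-2 division of 1101000001111101 by 1011:
  pos 0: 1101 XOR 1011 = 0110
  pos 1: 1100 XOR 1011 = 0111
  pos 2: 1110 XOR 1011 = 0101
  pos 3: 1010 XOR 1011 = 0001
  pos 6: 1001 XOR 1011 = 0010
  pos 8: 1011 XOR 1011 = 0000
  pos 12: 1101 XOR 1011 = 0110
Remainder = 110 (nonzero — an error is detected).

110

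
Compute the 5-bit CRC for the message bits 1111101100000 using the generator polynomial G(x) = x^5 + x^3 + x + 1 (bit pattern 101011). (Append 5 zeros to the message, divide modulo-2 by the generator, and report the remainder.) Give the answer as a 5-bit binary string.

10011

Append 5 zeros: 111110110000000000. Divide by 101011 (XOR where the leading bit is 1):
  pos 0: 111110 XOR 101011 = 010101
  pos 1: 101011 XOR 101011 = 000000
  pos 7: 100000 XOR 101011 = 001011
  pos 9: 101100 XOR 101011 = 000111
  pos 12: 111000 XOR 101011 = 010011
Remainder (last 5 bits) = 10011. This is the CRC / FCS.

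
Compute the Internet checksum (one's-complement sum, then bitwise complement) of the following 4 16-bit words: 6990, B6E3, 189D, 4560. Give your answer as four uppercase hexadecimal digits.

One's-complement addition (fold any carry out of bit 15 back into bit 0):
  0x6990 + 0xB6E3 = 0x12073 → wrap carry → 0x2074
  0x2074 + 0x189D = 0x03911
  0x3911 + 0x4560 = 0x07E71
One's-complement sum = 0x7E71.
Checksum = ~0x7E71 & 0xFFFF = 0x818E.

818E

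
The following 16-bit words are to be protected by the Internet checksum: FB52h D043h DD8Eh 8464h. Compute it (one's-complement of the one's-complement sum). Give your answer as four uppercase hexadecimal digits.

D275

One's-complement addition (fold any carry out of bit 15 back into bit 0):
  0xFB52 + 0xD043 = 0x1CB95 → wrap carry → 0xCB96
  0xCB96 + 0xDD8E = 0x1A924 → wrap carry → 0xA925
  0xA925 + 0x8464 = 0x12D89 → wrap carry → 0x2D8A
One's-complement sum = 0x2D8A.
Checksum = ~0x2D8A & 0xFFFF = 0xD275.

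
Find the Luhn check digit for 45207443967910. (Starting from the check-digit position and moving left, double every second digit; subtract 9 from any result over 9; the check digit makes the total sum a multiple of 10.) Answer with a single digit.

9

Partial digits right→left: 0 1 9 7 6 9 3 4 4 7 0 2 5 4
Double every second digit counting from the check-digit position (so the 1st, 3rd, 5th, ... of the partial from the right).
  doubled (with −9 where >9): 0 9 3 6 8 0 1 → sum 27
  kept as-is: 1 7 9 4 7 2 4 → sum 34
Total = 27 + 34 = 61.
Check digit = (10 − (61 mod 10)) mod 10 = 9.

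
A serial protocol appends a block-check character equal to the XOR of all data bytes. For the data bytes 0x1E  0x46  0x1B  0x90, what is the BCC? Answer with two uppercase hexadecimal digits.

D3

XOR the bytes together:
  start with 0x1E
  0x1E ⊕ 0x46 = 0x58
  0x58 ⊕ 0x1B = 0x43
  0x43 ⊕ 0x90 = 0xD3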